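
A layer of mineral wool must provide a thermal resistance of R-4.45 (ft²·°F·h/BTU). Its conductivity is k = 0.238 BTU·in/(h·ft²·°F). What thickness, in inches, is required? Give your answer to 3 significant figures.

1.06 in

L = R × k = 4.45 × 0.238 = 1.059 in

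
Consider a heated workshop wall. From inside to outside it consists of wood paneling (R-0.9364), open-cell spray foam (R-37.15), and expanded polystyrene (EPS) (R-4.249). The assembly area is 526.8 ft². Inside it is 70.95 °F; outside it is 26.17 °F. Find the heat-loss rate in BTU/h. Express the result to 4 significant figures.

557.2 BTU/h

R_total = 0.9364 + 37.15 + 4.249 = 42.335 ft²·°F·h/BTU
Q = A·ΔT/R = 526.8 × (70.95 − 26.17) / 42.335 = 557.22 BTU/h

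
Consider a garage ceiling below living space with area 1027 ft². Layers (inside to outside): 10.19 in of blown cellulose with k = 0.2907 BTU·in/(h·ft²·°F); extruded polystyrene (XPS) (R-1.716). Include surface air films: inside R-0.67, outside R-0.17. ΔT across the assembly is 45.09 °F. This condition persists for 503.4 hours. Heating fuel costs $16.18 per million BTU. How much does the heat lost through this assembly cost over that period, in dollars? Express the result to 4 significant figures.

10.03 dollars

10.19/0.2907 = 35.053
R_total = 0.67 + 35.053 + 1.716 + 0.17 = 37.609 ft²·°F·h/BTU
Q = 1027 × 45.09 / 37.609 = 1231.3 BTU/h
E = 1231.3 × 503.4 = 619820 BTU
Cost = 619820/10⁶ × 16.18 = $10.029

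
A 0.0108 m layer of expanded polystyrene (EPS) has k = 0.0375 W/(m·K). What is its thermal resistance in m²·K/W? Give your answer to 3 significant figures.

R = L/k = 0.0108/0.0375 = 0.288 m²·K/W

0.288 m²·K/W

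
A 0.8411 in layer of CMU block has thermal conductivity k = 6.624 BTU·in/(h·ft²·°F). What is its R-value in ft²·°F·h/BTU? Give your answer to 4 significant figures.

0.1270 ft²·°F·h/BTU

R = L/k = 0.8411/6.624 = 0.12698 ft²·°F·h/BTU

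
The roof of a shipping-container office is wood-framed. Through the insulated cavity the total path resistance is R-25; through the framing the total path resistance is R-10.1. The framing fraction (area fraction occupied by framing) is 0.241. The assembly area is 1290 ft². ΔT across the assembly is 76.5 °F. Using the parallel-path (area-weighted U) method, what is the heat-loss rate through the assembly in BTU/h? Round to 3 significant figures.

5350 BTU/h

U_eff = 0.759/25 + 0.241/10.1 = 0.03036 + 0.02386 = 0.05422
R_eff = 1/U_eff = 18.44 ft²·°F·h/BTU
Q = 1290 × 76.5 / 18.44 = 5351 BTU/h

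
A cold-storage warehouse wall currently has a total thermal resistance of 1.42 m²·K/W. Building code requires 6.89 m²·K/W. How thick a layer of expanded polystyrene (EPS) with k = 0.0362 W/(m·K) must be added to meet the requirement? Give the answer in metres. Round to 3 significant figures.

ΔR = 6.89 − 1.42 = 5.47 m²·K/W
L = ΔR × k = 5.47 × 0.0362 = 0.198 m

0.198 m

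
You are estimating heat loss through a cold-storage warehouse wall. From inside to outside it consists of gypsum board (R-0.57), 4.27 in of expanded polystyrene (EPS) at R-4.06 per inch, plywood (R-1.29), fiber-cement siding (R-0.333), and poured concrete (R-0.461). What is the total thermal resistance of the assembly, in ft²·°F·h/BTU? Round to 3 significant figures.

20.0 ft²·°F·h/BTU

4.27 × 4.06 = 17.34
R_total = 0.57 + 17.34 + 1.29 + 0.333 + 0.461 = 19.99 ft²·°F·h/BTU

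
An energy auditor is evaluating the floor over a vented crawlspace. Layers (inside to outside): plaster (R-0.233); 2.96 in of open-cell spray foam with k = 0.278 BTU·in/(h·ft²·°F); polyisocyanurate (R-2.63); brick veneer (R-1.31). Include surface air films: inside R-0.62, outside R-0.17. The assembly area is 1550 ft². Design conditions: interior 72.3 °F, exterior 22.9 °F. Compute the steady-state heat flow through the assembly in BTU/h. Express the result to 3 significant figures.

2.96/0.278 = 10.65
R_total = 0.62 + 0.233 + 10.65 + 2.63 + 1.31 + 0.17 = 15.61 ft²·°F·h/BTU
Q = A·ΔT/R = 1550 × (72.3 − 22.9) / 15.61 = 4905 BTU/h

4910 BTU/h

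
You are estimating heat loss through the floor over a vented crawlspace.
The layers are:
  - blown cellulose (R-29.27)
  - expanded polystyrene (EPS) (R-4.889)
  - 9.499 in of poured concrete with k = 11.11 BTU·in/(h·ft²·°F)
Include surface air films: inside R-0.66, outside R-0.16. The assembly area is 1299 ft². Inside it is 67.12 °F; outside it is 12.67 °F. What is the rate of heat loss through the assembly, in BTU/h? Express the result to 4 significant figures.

1974 BTU/h

9.499/11.11 = 0.855
R_total = 0.66 + 29.27 + 4.889 + 0.855 + 0.16 = 35.834 ft²·°F·h/BTU
Q = A·ΔT/R = 1299 × (67.12 − 12.67) / 35.834 = 1973.8 BTU/h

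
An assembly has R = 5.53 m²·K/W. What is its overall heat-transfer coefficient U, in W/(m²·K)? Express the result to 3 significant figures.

U = 1/R = 1/5.53 = 0.1808

0.181 W/(m²·K)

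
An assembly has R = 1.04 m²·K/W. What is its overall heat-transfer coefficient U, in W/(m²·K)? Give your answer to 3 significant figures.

U = 1/R = 1/1.04 = 0.9615

0.962 W/(m²·K)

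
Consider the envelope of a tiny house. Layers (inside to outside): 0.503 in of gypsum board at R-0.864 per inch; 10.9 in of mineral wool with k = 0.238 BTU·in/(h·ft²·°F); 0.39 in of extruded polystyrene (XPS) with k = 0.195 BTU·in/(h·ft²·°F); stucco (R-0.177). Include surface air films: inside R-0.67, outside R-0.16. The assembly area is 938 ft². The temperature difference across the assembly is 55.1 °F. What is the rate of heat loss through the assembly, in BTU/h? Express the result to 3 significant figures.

0.503 × 0.864 = 0.4346
10.9/0.238 = 45.8
0.39/0.195 = 2
R_total = 0.67 + 0.4346 + 45.8 + 2 + 0.177 + 0.16 = 49.24 ft²·°F·h/BTU
Q = A·ΔT/R = 938 × 55.1 / 49.24 = 1050 BTU/h

1050 BTU/h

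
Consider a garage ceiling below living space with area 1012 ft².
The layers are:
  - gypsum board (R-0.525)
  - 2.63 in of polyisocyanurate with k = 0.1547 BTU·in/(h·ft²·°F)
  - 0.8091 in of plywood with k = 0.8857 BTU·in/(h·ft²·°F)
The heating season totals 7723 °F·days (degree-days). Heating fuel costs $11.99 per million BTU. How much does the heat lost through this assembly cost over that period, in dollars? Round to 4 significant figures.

2.63/0.1547 = 17.001
0.8091/0.8857 = 0.91351
R_total = 0.525 + 17.001 + 0.91351 = 18.439 ft²·°F·h/BTU
E = A × HDD × 24 / R = 1012 × 7723 × 24 / 18.439 = 10173000 BTU
Cost = 10173000/10⁶ × 11.99 = $121.97

122.0 dollars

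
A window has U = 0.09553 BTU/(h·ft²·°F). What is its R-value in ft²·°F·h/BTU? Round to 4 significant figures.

R = 1/U = 1/0.09553 = 10.468

10.47 ft²·°F·h/BTU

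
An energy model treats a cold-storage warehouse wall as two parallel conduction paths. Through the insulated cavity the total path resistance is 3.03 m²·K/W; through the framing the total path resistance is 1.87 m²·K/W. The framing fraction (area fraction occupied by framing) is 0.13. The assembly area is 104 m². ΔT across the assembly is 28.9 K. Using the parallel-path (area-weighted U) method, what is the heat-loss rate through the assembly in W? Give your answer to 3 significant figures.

1070 W

U_eff = 0.87/3.03 + 0.13/1.87 = 0.2871 + 0.06952 = 0.3566
R_eff = 1/U_eff = 2.804 m²·K/W
Q = 104 × 28.9 / 2.804 = 1072 W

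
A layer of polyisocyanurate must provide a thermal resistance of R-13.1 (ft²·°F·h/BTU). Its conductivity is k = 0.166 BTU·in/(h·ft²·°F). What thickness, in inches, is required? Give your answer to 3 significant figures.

2.17 in

L = R × k = 13.1 × 0.166 = 2.175 in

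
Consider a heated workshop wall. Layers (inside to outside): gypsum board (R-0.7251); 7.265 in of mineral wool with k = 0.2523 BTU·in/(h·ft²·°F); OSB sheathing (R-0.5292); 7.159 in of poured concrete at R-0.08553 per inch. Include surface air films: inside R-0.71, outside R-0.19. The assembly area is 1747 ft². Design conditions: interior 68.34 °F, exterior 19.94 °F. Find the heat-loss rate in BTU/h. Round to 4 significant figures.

7.265/0.2523 = 28.795
7.159 × 0.08553 = 0.61231
R_total = 0.71 + 0.7251 + 28.795 + 0.5292 + 0.61231 + 0.19 = 31.562 ft²·°F·h/BTU
Q = A·ΔT/R = 1747 × (68.34 − 19.94) / 31.562 = 2679 BTU/h

2679 BTU/h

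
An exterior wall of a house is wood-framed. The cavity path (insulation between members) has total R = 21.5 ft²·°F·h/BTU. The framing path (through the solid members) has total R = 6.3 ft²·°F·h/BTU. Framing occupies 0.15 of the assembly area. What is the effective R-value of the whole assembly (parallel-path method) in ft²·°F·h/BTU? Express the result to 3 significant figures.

15.8 ft²·°F·h/BTU

U_eff = 0.85/21.5 + 0.15/6.3 = 0.03953 + 0.02381 = 0.06334
R_eff = 1/U_eff = 15.79 ft²·°F·h/BTU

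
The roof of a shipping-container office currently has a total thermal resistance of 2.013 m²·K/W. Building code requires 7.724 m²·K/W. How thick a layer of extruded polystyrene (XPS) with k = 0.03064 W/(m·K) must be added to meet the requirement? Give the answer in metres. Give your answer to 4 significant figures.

0.1750 m

ΔR = 7.724 − 2.013 = 5.711 m²·K/W
L = ΔR × k = 5.711 × 0.03064 = 0.17499 m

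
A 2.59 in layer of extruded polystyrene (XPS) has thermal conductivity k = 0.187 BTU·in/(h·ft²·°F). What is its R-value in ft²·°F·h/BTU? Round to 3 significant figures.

R = L/k = 2.59/0.187 = 13.85 ft²·°F·h/BTU

13.9 ft²·°F·h/BTU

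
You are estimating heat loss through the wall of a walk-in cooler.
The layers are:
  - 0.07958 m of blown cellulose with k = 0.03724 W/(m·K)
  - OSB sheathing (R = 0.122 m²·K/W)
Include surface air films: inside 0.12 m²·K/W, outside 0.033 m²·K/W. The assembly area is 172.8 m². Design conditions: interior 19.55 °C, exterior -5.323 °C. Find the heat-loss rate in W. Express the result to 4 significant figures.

0.07958/0.03724 = 2.1369
R_total = 0.12 + 2.1369 + 0.122 + 0.033 = 2.4119 m²·K/W
Q = A·ΔT/R = 172.8 × (19.55 − (-5.323)) / 2.4119 = 1782 W

1782 W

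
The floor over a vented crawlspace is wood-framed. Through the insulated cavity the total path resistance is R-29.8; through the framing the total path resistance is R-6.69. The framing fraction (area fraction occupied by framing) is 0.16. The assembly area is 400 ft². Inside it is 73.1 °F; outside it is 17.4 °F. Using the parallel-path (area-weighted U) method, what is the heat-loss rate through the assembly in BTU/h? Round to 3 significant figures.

U_eff = 0.84/29.8 + 0.16/6.69 = 0.02819 + 0.02392 = 0.0521
R_eff = 1/U_eff = 19.19 ft²·°F·h/BTU
Q = 400 × (73.1 − 17.4) / 19.19 = 1161 BTU/h

1160 BTU/h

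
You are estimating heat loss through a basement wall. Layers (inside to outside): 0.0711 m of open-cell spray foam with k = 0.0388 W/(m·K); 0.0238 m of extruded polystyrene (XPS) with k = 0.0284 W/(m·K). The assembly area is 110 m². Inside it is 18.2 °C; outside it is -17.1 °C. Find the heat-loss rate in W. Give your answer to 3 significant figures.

0.0711/0.0388 = 1.832
0.0238/0.0284 = 0.838
R_total = 1.832 + 0.838 = 2.671 m²·K/W
Q = A·ΔT/R = 110 × (18.2 − (-17.1)) / 2.671 = 1454 W

1450 W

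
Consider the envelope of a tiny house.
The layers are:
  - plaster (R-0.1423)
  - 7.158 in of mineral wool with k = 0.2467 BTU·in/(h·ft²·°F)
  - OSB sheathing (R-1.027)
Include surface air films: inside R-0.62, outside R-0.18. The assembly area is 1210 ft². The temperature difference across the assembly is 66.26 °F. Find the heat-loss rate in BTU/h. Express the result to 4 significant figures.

7.158/0.2467 = 29.015
R_total = 0.62 + 0.1423 + 29.015 + 1.027 + 0.18 = 30.984 ft²·°F·h/BTU
Q = A·ΔT/R = 1210 × 66.26 / 30.984 = 2587.6 BTU/h

2588 BTU/h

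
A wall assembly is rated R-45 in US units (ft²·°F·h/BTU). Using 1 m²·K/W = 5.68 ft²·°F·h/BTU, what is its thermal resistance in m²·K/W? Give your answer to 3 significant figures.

7.92 m²·K/W

R_SI = 45/5.68 = 7.923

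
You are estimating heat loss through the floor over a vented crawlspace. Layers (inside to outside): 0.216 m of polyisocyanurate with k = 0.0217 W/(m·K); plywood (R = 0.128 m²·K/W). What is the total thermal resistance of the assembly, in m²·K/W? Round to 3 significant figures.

0.216/0.0217 = 9.954
R_total = 9.954 + 0.128 = 10.08 m²·K/W

10.1 m²·K/W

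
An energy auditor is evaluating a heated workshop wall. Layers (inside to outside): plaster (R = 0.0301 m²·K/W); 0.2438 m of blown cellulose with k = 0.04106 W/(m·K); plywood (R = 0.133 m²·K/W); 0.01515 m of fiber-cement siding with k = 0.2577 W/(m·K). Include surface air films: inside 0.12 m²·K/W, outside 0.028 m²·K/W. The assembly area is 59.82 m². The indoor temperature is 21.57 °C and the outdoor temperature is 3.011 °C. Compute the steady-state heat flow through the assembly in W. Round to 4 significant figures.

0.2438/0.04106 = 5.9377
0.01515/0.2577 = 0.058789
R_total = 0.12 + 0.0301 + 5.9377 + 0.133 + 0.058789 + 0.028 = 6.3075 m²·K/W
Q = A·ΔT/R = 59.82 × (21.57 − 3.011) / 6.3075 = 176.01 W

176.0 W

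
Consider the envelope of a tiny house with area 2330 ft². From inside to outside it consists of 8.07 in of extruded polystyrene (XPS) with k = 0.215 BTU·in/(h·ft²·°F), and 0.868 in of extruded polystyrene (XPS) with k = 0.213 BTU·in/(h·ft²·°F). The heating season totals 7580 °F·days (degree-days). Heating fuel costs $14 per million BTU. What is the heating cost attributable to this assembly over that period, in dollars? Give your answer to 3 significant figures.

143 dollars

8.07/0.215 = 37.53
0.868/0.213 = 4.075
R_total = 37.53 + 4.075 = 41.61 ft²·°F·h/BTU
E = A × HDD × 24 / R = 2330 × 7580 × 24 / 41.61 = 10190000 BTU
Cost = 10190000/10⁶ × 14 = $142.6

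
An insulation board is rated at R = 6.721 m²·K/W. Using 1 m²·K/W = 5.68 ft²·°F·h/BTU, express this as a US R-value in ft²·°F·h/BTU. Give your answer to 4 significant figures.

38.18 ft²·°F·h/BTU

R_US = 6.721 × 5.68 = 38.175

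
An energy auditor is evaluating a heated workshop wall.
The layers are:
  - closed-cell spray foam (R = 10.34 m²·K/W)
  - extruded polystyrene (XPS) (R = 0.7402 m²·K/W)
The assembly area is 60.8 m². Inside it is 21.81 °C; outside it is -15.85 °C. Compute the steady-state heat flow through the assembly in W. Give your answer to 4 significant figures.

R_total = 10.34 + 0.7402 = 11.08 m²·K/W
Q = A·ΔT/R = 60.8 × (21.81 − (-15.85)) / 11.08 = 206.65 W

206.7 W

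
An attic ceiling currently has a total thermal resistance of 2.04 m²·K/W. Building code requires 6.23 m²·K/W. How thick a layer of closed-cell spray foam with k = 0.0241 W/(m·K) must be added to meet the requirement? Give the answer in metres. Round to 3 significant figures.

ΔR = 6.23 − 2.04 = 4.19 m²·K/W
L = ΔR × k = 4.19 × 0.0241 = 0.101 m

0.101 m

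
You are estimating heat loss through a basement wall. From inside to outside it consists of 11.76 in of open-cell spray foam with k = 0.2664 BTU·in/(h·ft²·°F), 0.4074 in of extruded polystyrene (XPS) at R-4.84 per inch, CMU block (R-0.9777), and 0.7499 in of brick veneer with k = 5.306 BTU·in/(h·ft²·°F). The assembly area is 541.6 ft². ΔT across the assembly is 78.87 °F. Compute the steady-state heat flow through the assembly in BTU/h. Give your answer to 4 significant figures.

904.3 BTU/h

11.76/0.2664 = 44.144
0.4074 × 4.84 = 1.9718
0.7499/5.306 = 0.14133
R_total = 44.144 + 1.9718 + 0.9777 + 0.14133 = 47.235 ft²·°F·h/BTU
Q = A·ΔT/R = 541.6 × 78.87 / 47.235 = 904.33 BTU/h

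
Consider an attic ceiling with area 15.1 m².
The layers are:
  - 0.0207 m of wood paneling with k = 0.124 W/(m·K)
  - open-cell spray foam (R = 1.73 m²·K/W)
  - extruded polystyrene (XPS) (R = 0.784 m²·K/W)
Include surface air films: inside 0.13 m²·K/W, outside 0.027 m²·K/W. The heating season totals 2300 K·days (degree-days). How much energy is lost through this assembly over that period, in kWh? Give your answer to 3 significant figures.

0.0207/0.124 = 0.1669
R_total = 0.13 + 0.1669 + 1.73 + 0.784 + 0.027 = 2.838 m²·K/W
E = A × HDD × 24 / R / 1000 = 15.1 × 2300 × 24 / 2.838 / 1000 = 293.7 kWh

294 kWh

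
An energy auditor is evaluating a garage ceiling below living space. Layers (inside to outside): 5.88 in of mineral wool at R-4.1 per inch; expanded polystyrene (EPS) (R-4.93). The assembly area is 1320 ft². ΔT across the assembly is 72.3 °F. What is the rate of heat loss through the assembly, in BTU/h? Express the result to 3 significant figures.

3290 BTU/h

5.88 × 4.1 = 24.11
R_total = 24.11 + 4.93 = 29.04 ft²·°F·h/BTU
Q = A·ΔT/R = 1320 × 72.3 / 29.04 = 3287 BTU/h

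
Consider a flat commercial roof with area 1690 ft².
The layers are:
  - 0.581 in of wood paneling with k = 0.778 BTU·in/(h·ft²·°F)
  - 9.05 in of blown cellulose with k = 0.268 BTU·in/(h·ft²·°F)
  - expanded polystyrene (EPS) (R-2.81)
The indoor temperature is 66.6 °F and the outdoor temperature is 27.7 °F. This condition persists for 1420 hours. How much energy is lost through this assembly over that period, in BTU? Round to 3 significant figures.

2500000 BTU

0.581/0.778 = 0.7468
9.05/0.268 = 33.77
R_total = 0.7468 + 33.77 + 2.81 = 37.33 ft²·°F·h/BTU
Q = 1690 × (66.6 − 27.7) / 37.33 = 1761 BTU/h
E = 1761 × 1420 = 2501000 BTU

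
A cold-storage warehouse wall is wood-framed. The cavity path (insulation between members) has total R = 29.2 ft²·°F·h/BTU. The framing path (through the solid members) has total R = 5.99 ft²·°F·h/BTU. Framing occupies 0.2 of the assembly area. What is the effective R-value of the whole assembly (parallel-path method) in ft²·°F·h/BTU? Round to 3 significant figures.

16.5 ft²·°F·h/BTU

U_eff = 0.8/29.2 + 0.2/5.99 = 0.0274 + 0.03339 = 0.06079
R_eff = 1/U_eff = 16.45 ft²·°F·h/BTU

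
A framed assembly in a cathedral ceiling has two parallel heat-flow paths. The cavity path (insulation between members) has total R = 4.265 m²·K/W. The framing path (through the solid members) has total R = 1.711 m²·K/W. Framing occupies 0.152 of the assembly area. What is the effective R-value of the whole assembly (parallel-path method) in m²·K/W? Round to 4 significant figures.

3.476 m²·K/W

U_eff = 0.848/4.265 + 0.152/1.711 = 0.19883 + 0.088837 = 0.28766
R_eff = 1/U_eff = 3.4763 m²·K/W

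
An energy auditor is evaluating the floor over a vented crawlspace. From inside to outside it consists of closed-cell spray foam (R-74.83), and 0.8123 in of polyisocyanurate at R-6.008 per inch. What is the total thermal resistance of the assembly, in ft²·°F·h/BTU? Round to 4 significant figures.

79.71 ft²·°F·h/BTU

0.8123 × 6.008 = 4.8803
R_total = 74.83 + 4.8803 = 79.71 ft²·°F·h/BTU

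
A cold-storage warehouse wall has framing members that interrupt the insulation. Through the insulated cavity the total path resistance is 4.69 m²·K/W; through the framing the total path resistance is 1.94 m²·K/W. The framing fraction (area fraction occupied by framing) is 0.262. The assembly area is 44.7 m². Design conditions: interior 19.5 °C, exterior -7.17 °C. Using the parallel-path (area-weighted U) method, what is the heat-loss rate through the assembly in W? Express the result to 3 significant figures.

349 W

U_eff = 0.738/4.69 + 0.262/1.94 = 0.1574 + 0.1351 = 0.2924
R_eff = 1/U_eff = 3.42 m²·K/W
Q = 44.7 × (19.5 − (-7.17)) / 3.42 = 348.6 W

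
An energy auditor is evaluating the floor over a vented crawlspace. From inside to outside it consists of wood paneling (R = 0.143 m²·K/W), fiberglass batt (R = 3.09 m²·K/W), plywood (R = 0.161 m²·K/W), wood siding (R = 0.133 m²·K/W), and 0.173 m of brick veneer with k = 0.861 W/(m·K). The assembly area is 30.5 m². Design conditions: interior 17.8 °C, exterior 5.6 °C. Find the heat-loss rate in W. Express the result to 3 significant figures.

0.173/0.861 = 0.2009
R_total = 0.143 + 3.09 + 0.161 + 0.133 + 0.2009 = 3.728 m²·K/W
Q = A·ΔT/R = 30.5 × (17.8 − 5.6) / 3.728 = 99.81 W

99.8 W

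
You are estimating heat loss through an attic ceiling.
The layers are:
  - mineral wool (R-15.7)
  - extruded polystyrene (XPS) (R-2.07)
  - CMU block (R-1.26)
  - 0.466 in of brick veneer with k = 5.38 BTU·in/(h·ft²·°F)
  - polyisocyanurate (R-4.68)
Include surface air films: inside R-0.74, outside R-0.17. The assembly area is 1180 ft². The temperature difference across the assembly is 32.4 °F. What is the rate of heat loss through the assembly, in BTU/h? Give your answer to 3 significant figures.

1550 BTU/h

0.466/5.38 = 0.08662
R_total = 0.74 + 15.7 + 2.07 + 1.26 + 0.08662 + 4.68 + 0.17 = 24.71 ft²·°F·h/BTU
Q = A·ΔT/R = 1180 × 32.4 / 24.71 = 1547 BTU/h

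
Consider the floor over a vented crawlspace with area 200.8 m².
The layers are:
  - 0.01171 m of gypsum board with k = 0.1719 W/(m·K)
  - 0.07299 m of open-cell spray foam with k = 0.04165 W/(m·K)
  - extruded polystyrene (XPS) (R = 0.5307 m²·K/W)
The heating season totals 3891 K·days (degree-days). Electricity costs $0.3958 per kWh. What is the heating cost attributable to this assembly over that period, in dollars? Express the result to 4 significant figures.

0.01171/0.1719 = 0.068121
0.07299/0.04165 = 1.7525
R_total = 0.068121 + 1.7525 + 0.5307 = 2.3513 m²·K/W
E = A × HDD × 24 / R / 1000 = 200.8 × 3891 × 24 / 2.3513 / 1000 = 7975 kWh
Cost = 7975 × 0.3958 = $3156.5

3157 dollars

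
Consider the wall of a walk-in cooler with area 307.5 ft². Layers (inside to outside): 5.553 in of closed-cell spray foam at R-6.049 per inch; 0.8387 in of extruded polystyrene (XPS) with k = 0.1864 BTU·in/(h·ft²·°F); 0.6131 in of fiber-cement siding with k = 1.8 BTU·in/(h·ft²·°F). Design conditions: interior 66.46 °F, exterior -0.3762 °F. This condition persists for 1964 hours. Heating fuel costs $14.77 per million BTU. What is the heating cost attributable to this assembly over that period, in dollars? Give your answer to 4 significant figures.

15.51 dollars

5.553 × 6.049 = 33.59
0.8387/0.1864 = 4.4995
0.6131/1.8 = 0.34061
R_total = 33.59 + 4.4995 + 0.34061 = 38.43 ft²·°F·h/BTU
Q = 307.5 × (66.46 − (-0.3762)) / 38.43 = 534.79 BTU/h
E = 534.79 × 1964 = 1050300 BTU
Cost = 1050300/10⁶ × 14.77 = $15.513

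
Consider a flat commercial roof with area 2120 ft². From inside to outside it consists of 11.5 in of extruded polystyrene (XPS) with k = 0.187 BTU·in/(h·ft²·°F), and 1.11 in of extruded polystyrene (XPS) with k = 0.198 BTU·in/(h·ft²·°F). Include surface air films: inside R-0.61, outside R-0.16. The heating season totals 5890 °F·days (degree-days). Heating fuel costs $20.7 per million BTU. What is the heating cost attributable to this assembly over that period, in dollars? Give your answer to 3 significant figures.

91.4 dollars

11.5/0.187 = 61.5
1.11/0.198 = 5.606
R_total = 0.61 + 61.5 + 5.606 + 0.16 = 67.87 ft²·°F·h/BTU
E = A × HDD × 24 / R = 2120 × 5890 × 24 / 67.87 = 4415000 BTU
Cost = 4415000/10⁶ × 20.7 = $91.4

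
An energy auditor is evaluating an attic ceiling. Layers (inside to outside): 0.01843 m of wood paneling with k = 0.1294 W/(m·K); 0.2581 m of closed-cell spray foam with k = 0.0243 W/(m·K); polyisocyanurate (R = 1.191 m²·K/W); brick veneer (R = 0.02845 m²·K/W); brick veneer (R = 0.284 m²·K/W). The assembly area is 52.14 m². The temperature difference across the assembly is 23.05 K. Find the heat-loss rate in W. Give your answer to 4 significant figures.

97.97 W

0.01843/0.1294 = 0.14243
0.2581/0.0243 = 10.621
R_total = 0.14243 + 10.621 + 1.191 + 0.02845 + 0.284 = 12.267 m²·K/W
Q = A·ΔT/R = 52.14 × 23.05 / 12.267 = 97.97 W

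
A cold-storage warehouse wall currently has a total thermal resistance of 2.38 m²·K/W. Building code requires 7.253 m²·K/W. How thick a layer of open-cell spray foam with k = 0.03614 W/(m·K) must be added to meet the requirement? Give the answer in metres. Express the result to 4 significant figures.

0.1761 m

ΔR = 7.253 − 2.38 = 4.873 m²·K/W
L = ΔR × k = 4.873 × 0.03614 = 0.17611 m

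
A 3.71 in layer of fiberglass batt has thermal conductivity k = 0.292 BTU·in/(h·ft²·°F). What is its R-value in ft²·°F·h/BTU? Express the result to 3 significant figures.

R = L/k = 3.71/0.292 = 12.71 ft²·°F·h/BTU

12.7 ft²·°F·h/BTU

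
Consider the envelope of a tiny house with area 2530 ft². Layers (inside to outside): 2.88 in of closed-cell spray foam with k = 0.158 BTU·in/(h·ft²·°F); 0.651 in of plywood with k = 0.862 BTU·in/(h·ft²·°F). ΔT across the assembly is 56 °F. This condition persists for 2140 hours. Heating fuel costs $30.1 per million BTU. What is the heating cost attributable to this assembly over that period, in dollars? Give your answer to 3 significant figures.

2.88/0.158 = 18.23
0.651/0.862 = 0.7552
R_total = 18.23 + 0.7552 = 18.98 ft²·°F·h/BTU
Q = 2530 × 56 / 18.98 = 7463 BTU/h
E = 7463 × 2140 = 15970000 BTU
Cost = 15970000/10⁶ × 30.1 = $480.8

481 dollars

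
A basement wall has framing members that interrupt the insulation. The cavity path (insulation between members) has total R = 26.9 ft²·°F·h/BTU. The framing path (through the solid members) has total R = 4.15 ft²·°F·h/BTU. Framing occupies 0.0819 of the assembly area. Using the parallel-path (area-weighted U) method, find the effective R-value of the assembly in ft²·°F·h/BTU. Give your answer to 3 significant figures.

U_eff = 0.9181/26.9 + 0.0819/4.15 = 0.03413 + 0.01973 = 0.05387
R_eff = 1/U_eff = 18.56 ft²·°F·h/BTU

18.6 ft²·°F·h/BTU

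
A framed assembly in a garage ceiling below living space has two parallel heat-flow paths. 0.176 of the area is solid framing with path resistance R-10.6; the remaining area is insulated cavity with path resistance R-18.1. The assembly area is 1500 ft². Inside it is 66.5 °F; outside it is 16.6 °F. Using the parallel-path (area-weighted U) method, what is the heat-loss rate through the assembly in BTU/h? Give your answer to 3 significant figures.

4650 BTU/h

U_eff = 0.824/18.1 + 0.176/10.6 = 0.04552 + 0.0166 = 0.06213
R_eff = 1/U_eff = 16.1 ft²·°F·h/BTU
Q = 1500 × (66.5 − 16.6) / 16.1 = 4650 BTU/h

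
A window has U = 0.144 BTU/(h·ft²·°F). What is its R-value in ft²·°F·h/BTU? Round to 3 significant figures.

6.94 ft²·°F·h/BTU

R = 1/U = 1/0.144 = 6.944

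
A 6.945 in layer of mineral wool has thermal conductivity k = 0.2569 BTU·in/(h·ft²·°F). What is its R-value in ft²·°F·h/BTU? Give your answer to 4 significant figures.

R = L/k = 6.945/0.2569 = 27.034 ft²·°F·h/BTU

27.03 ft²·°F·h/BTU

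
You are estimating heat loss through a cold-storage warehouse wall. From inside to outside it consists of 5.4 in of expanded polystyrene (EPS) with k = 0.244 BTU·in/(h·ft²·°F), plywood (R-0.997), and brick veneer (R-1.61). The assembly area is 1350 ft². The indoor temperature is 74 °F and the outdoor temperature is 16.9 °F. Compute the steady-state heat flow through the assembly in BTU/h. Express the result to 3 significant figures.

3120 BTU/h

5.4/0.244 = 22.13
R_total = 22.13 + 0.997 + 1.61 = 24.74 ft²·°F·h/BTU
Q = A·ΔT/R = 1350 × (74 − 16.9) / 24.74 = 3116 BTU/h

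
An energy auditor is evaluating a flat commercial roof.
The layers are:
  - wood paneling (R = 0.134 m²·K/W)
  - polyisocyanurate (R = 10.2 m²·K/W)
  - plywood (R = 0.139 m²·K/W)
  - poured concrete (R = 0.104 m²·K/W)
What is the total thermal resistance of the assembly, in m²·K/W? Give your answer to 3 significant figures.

10.6 m²·K/W

R_total = 0.134 + 10.2 + 0.139 + 0.104 = 10.58 m²·K/W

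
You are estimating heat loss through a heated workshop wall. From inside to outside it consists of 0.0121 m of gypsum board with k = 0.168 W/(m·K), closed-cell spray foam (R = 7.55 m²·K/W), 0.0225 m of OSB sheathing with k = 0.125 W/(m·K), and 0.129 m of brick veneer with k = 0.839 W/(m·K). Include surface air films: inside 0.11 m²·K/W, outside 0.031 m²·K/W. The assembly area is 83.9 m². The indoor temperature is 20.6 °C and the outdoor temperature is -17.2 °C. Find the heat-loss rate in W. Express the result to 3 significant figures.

392 W

0.0121/0.168 = 0.07202
0.0225/0.125 = 0.18
0.129/0.839 = 0.1538
R_total = 0.11 + 0.07202 + 7.55 + 0.18 + 0.1538 + 0.031 = 8.097 m²·K/W
Q = A·ΔT/R = 83.9 × (20.6 − (-17.2)) / 8.097 = 391.7 W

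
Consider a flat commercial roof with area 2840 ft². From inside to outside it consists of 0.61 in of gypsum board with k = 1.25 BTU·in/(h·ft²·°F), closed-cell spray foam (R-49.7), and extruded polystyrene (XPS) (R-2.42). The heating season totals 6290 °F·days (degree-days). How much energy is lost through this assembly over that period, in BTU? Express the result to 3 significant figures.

0.61/1.25 = 0.488
R_total = 0.488 + 49.7 + 2.42 = 52.61 ft²·°F·h/BTU
E = A × HDD × 24 / R = 2840 × 6290 × 24 / 52.61 = 8149000 BTU

8150000 BTU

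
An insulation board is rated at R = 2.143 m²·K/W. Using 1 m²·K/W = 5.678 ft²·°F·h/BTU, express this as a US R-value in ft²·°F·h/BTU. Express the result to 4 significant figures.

12.17 ft²·°F·h/BTU

R_US = 2.143 × 5.678 = 12.168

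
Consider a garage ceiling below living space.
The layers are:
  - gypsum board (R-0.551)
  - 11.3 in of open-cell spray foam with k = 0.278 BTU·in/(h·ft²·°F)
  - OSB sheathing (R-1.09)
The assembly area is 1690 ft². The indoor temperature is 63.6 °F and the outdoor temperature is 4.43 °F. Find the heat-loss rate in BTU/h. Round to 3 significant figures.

11.3/0.278 = 40.65
R_total = 0.551 + 40.65 + 1.09 = 42.29 ft²·°F·h/BTU
Q = A·ΔT/R = 1690 × (63.6 − 4.43) / 42.29 = 2365 BTU/h

2360 BTU/h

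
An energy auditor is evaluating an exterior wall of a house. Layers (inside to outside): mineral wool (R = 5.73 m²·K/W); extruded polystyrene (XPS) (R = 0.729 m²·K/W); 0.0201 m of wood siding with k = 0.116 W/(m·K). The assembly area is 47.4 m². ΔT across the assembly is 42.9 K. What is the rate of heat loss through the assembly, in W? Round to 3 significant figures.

307 W

0.0201/0.116 = 0.1733
R_total = 5.73 + 0.729 + 0.1733 = 6.632 m²·K/W
Q = A·ΔT/R = 47.4 × 42.9 / 6.632 = 306.6 W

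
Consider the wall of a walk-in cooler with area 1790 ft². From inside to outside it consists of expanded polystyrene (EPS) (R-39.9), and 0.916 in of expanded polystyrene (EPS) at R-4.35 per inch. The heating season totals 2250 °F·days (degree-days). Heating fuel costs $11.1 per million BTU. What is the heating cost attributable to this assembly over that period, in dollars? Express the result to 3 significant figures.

24.4 dollars

0.916 × 4.35 = 3.985
R_total = 39.9 + 3.985 = 43.88 ft²·°F·h/BTU
E = A × HDD × 24 / R = 1790 × 2250 × 24 / 43.88 = 2203000 BTU
Cost = 2203000/10⁶ × 11.1 = $24.45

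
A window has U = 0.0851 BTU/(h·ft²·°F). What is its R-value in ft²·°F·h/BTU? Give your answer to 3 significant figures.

11.8 ft²·°F·h/BTU

R = 1/U = 1/0.0851 = 11.75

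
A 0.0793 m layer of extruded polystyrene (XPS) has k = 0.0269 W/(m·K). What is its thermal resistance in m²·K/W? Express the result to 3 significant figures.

2.95 m²·K/W

R = L/k = 0.0793/0.0269 = 2.948 m²·K/W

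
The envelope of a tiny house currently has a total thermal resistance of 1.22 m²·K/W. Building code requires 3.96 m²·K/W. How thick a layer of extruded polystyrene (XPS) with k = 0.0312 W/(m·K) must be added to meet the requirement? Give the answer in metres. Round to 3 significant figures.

ΔR = 3.96 − 1.22 = 2.74 m²·K/W
L = ΔR × k = 2.74 × 0.0312 = 0.08549 m

0.0855 m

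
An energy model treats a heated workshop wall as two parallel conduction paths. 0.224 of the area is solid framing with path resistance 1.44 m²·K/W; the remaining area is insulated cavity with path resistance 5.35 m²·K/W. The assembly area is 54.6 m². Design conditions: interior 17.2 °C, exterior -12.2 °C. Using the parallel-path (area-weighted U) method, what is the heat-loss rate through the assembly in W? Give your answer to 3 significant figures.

483 W

U_eff = 0.776/5.35 + 0.224/1.44 = 0.145 + 0.1556 = 0.3006
R_eff = 1/U_eff = 3.327 m²·K/W
Q = 54.6 × (17.2 − (-12.2)) / 3.327 = 482.5 W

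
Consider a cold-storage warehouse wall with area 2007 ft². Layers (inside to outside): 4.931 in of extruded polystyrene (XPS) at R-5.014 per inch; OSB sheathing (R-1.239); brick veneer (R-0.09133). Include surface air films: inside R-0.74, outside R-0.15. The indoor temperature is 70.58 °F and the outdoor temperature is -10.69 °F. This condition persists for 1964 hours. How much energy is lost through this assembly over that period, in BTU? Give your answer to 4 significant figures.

4.931 × 5.014 = 24.724
R_total = 0.74 + 24.724 + 1.239 + 0.09133 + 0.15 = 26.944 ft²·°F·h/BTU
Q = 2007 × (70.58 − (-10.69)) / 26.944 = 6053.5 BTU/h
E = 6053.5 × 1964 = 11889000 BTU

11890000 BTU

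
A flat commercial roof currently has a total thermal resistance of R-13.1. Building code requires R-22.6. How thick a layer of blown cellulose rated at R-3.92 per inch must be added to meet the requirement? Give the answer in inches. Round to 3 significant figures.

ΔR = 22.6 − 13.1 = 9.5 ft²·°F·h/BTU
L = ΔR / (R/in) = 9.5/3.92 = 2.423 in

2.42 in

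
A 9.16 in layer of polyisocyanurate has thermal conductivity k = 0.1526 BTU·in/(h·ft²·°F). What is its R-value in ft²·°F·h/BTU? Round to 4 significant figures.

R = L/k = 9.16/0.1526 = 60.026 ft²·°F·h/BTU

60.03 ft²·°F·h/BTU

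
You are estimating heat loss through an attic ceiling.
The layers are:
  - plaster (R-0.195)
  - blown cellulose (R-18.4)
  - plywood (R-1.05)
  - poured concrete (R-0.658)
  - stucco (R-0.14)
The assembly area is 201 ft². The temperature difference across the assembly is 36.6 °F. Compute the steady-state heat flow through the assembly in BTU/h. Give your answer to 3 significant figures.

360 BTU/h

R_total = 0.195 + 18.4 + 1.05 + 0.658 + 0.14 = 20.44 ft²·°F·h/BTU
Q = A·ΔT/R = 201 × 36.6 / 20.44 = 359.9 BTU/h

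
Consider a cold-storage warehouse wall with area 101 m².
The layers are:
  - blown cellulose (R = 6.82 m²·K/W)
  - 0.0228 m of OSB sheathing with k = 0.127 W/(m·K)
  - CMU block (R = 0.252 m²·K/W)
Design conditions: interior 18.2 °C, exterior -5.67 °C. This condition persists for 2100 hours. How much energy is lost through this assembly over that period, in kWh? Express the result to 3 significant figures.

698 kWh

0.0228/0.127 = 0.1795
R_total = 6.82 + 0.1795 + 0.252 = 7.252 m²·K/W
Q = 101 × (18.2 − (-5.67)) / 7.252 = 332.5 W
E = 332.5 W × 2100 h / 1000 = 698.2 kWh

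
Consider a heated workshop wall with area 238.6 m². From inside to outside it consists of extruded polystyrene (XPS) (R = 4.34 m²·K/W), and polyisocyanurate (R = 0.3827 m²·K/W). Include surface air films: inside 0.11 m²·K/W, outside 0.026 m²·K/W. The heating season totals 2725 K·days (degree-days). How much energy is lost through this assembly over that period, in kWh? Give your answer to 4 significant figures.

3212 kWh

R_total = 0.11 + 4.34 + 0.3827 + 0.026 = 4.8587 m²·K/W
E = A × HDD × 24 / R / 1000 = 238.6 × 2725 × 24 / 4.8587 / 1000 = 3211.6 kWh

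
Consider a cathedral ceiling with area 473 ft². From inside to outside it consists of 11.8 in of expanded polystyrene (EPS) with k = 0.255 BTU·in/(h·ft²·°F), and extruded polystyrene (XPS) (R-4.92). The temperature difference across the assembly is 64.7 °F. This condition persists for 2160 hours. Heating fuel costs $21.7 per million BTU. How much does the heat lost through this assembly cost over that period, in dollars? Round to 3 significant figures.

28.0 dollars

11.8/0.255 = 46.27
R_total = 46.27 + 4.92 = 51.19 ft²·°F·h/BTU
Q = 473 × 64.7 / 51.19 = 597.8 BTU/h
E = 597.8 × 2160 = 1291000 BTU
Cost = 1291000/10⁶ × 21.7 = $28.02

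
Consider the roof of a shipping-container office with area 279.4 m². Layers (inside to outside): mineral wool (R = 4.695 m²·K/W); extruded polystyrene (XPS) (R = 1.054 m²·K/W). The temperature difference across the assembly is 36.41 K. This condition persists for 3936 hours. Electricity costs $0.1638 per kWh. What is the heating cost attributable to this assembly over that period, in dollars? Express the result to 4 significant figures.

1141 dollars

R_total = 4.695 + 1.054 = 5.749 m²·K/W
Q = 279.4 × 36.41 / 5.749 = 1769.5 W
E = 1769.5 W × 3936 h / 1000 = 6964.8 kWh
Cost = 6964.8 × 0.1638 = $1140.8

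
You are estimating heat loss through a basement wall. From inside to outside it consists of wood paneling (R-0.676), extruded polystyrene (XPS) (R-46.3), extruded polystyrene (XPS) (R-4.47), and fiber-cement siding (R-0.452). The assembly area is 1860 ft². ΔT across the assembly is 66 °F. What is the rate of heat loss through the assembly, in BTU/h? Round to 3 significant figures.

2370 BTU/h

R_total = 0.676 + 46.3 + 4.47 + 0.452 = 51.9 ft²·°F·h/BTU
Q = A·ΔT/R = 1860 × 66 / 51.9 = 2365 BTU/h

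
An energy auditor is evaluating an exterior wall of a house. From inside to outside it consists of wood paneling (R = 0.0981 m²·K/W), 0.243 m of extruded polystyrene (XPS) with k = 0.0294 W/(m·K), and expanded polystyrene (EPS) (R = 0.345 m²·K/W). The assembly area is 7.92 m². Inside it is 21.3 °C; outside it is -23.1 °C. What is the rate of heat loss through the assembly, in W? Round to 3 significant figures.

0.243/0.0294 = 8.265
R_total = 0.0981 + 8.265 + 0.345 = 8.708 m²·K/W
Q = A·ΔT/R = 7.92 × (21.3 − (-23.1)) / 8.708 = 40.38 W

40.4 W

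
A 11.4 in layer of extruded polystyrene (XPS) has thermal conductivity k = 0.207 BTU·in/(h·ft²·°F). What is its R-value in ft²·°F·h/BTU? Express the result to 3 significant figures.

55.1 ft²·°F·h/BTU

R = L/k = 11.4/0.207 = 55.07 ft²·°F·h/BTU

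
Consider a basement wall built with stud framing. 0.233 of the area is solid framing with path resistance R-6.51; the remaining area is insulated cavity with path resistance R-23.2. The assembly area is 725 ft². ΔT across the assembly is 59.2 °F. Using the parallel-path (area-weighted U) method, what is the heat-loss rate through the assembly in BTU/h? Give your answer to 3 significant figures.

2960 BTU/h

U_eff = 0.767/23.2 + 0.233/6.51 = 0.03306 + 0.03579 = 0.06885
R_eff = 1/U_eff = 14.52 ft²·°F·h/BTU
Q = 725 × 59.2 / 14.52 = 2955 BTU/h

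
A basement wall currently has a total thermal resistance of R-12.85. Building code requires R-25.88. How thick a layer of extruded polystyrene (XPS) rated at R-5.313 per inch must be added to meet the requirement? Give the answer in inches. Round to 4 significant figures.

ΔR = 25.88 − 12.85 = 13.03 ft²·°F·h/BTU
L = ΔR / (R/in) = 13.03/5.313 = 2.4525 in

2.452 in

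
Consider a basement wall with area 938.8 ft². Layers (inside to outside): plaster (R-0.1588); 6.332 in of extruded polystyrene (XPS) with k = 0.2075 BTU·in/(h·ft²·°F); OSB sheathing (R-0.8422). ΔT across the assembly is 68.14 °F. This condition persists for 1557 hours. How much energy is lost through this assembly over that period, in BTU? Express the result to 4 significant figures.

3160000 BTU

6.332/0.2075 = 30.516
R_total = 0.1588 + 30.516 + 0.8422 = 31.517 ft²·°F·h/BTU
Q = 938.8 × 68.14 / 31.517 = 2029.7 BTU/h
E = 2029.7 × 1557 = 3160300 BTU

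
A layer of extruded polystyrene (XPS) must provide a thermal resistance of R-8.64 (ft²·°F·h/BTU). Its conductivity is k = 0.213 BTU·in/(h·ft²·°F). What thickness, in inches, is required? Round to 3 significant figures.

L = R × k = 8.64 × 0.213 = 1.84 in

1.84 in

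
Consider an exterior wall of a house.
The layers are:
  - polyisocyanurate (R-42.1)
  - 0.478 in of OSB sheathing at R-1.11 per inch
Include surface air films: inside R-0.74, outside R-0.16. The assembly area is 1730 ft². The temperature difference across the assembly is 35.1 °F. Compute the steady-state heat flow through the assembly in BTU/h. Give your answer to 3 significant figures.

1390 BTU/h

0.478 × 1.11 = 0.5306
R_total = 0.74 + 42.1 + 0.5306 + 0.16 = 43.53 ft²·°F·h/BTU
Q = A·ΔT/R = 1730 × 35.1 / 43.53 = 1395 BTU/h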